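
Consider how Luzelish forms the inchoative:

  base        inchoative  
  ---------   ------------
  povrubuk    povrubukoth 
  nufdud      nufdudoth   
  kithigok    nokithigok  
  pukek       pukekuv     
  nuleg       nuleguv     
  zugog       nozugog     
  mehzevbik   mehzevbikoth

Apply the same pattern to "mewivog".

nomewivog

nuleg and zugog both end in -g yet inflect differently (nuleguv, nozugog), so the final letter is not what conditions the rule; the last vowel is.
"mewivog" has last vowel 'o'. The stems whose last vowel is 'o' (zugog → nozugog, kithigok → nokithigok) add the prefix no-.
So mewivog → nomewivog.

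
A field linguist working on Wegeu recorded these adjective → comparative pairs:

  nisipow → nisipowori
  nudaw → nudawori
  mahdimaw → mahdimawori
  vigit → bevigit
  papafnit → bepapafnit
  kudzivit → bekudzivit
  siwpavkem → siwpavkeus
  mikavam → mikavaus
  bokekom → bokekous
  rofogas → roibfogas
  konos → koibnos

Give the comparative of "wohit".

nudaw and mikavam both have last vowel 'a' yet inflect differently (nudawori, mikavaus), so the last vowel is not what conditions the rule; the final letter is.
"wohit" ends in -t. The stems ending in -t (vigit → bevigit, papafnit → bepapafnit, kudzivit → bekudzivit) add the prefix be-.
So wohit → bewohit.

bewohit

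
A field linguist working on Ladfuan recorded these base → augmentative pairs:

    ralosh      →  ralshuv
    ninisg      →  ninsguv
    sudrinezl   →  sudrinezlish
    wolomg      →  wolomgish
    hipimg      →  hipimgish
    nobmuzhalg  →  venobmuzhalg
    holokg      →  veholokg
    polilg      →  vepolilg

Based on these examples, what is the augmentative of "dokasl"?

ninisg and wolomg both end in -g yet inflect differently (ninsguv, wolomgish), so the final letter is not what conditions the rule; the second-to-last letter is.
"dokasl" has second-to-last letter 's'. The stems whose second-to-last letter is 's' (ralosh → ralshuv, ninisg → ninsguv) delete the last vowel and add -uv.
So dokasl → doksluv.

doksluv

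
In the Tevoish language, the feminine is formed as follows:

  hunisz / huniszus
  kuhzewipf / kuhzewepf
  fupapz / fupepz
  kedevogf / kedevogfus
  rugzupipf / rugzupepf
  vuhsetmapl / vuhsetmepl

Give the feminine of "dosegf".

dosegfus

fupapz and hunisz both end in -z yet inflect differently (fupepz, huniszus), so the final letter is not what conditions the rule; the second-to-last letter is.
"dosegf" has second-to-last letter 'g'. The one such stem in the data (kedevogf → kedevogfus) adds -us, so the same rule applies.
So dosegf → dosegfus.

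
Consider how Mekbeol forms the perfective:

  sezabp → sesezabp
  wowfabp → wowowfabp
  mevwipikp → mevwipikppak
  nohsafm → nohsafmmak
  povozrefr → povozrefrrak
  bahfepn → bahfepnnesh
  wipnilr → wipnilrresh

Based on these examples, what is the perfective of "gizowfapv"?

gizowfapvvesh

sezabp and mevwipikp both end in -p yet inflect differently (sesezabp, mevwipikppak), so the final letter is not what conditions the rule; the second-to-last letter is.
"gizowfapv" has second-to-last letter 'p'. The one such stem in the data (bahfepn → bahfepnnesh) doubles the final consonant and adds -esh (as does wipnilr), so the same rule applies.
So gizowfapv → gizowfapvvesh.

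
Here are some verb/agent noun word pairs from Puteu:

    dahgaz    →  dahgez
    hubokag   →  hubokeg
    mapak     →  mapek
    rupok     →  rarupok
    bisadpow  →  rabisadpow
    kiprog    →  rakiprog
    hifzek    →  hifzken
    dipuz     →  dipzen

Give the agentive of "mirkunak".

mirkunek

"mirkunak" has last vowel 'a'. The stems whose last vowel is 'a' (dahgaz → dahgez, hubokag → hubokeg, mapak → mapek) change the last vowel to 'e'.
The other patterns: stems whose last vowel is 'o' add the prefix ra-; stems whose last vowel is 'e' or 'u' delete the last vowel and add -en.
So mirkunak → mirkunek.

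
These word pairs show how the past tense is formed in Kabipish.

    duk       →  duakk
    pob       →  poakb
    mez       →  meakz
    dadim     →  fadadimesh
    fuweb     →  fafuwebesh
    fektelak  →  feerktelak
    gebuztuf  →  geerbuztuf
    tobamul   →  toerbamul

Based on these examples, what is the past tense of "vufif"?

favufifesh

"vufif" has 2 vowels. The stems with 2 vowels (dadim → fadadimesh, fuweb → fafuwebesh) add fa- … -esh around the stem.
So vufif → favufifesh.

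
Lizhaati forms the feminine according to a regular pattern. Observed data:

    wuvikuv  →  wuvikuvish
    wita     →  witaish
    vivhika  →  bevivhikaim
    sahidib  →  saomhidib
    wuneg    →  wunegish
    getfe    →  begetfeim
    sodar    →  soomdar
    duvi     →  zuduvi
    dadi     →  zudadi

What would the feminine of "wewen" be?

wita and vivhika both end in -a yet inflect differently (witaish, bevivhikaim), so the final letter is not what conditions the rule; the first letter is.
"wewen" begins with w-. The stems beginning with w- (wuneg → wunegish, wuvikuv → wuvikuvish, wita → witaish) add -ish.
The other patterns: stems beginning with s- insert -om- after the first vowel; stems beginning with d- add the prefix zu-; stems beginning with g- or v- add be- … -im around the stem.
So wewen → wewenish.

wewenish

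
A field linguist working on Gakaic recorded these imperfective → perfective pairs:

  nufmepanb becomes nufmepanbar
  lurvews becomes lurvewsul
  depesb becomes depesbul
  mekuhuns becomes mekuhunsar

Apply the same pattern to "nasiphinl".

nasiphinlar

mekuhuns and lurvews both end in -s yet inflect differently (mekuhunsar, lurvewsul), so the final letter is not what conditions the rule; the second-to-last letter is.
"nasiphinl" has second-to-last letter 'n'. The stems whose second-to-last letter is 'n' (mekuhuns → mekuhunsar, nufmepanb → nufmepanbar) add -ar.
So nasiphinl → nasiphinlar.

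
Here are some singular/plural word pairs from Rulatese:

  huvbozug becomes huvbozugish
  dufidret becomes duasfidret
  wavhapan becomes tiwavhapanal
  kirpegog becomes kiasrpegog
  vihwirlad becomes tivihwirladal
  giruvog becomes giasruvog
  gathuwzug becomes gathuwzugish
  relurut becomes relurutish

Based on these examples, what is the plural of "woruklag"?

tiworuklagal

relurut and dufidret both end in -t yet inflect differently (relurutish, duasfidret), so the final letter is not what conditions the rule; the last vowel is.
"woruklag" has last vowel 'a'. The stems whose last vowel is 'a' (wavhapan → tiwavhapanal, vihwirlad → tivihwirladal) add ti- … -al around the stem.
So woruklag → tiworuklagal.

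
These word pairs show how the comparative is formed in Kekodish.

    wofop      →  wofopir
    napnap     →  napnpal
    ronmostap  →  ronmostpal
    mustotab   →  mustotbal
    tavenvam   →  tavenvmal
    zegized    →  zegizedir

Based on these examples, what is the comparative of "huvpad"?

"huvpad" has last vowel 'a'. The stems whose last vowel is 'a' (mustotab → mustotbal, napnap → napnpal, tavenvam → tavenvmal) delete the last vowel and add -al.
So huvpad → huvpdal.

huvpdal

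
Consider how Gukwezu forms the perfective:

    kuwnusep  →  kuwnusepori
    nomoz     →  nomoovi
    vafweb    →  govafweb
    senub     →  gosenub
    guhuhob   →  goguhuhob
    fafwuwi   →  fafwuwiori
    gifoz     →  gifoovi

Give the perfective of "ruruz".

ruruovi

gifoz and guhuhob both have last vowel 'o' yet inflect differently (gifoovi, goguhuhob), so the last vowel is not what conditions the rule; the final letter is.
"ruruz" ends in -z. The stems ending in -z (gifoz → gifoovi, nomoz → nomoovi) drop the final letter and add -ovi.
So ruruz → ruruovi.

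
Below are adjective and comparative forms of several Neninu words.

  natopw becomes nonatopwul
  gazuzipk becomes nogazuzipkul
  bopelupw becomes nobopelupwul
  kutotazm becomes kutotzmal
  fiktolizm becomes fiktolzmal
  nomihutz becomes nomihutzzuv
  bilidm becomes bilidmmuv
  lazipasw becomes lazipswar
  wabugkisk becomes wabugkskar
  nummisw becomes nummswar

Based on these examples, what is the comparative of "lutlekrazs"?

lutlekrzsal

kutotazm and bilidm both end in -m yet inflect differently (kutotzmal, bilidmmuv), so the final letter is not what conditions the rule; the second-to-last letter is.
"lutlekrazs" has second-to-last letter 'z'. The stems whose second-to-last letter is 'z' (kutotazm → kutotzmal, fiktolizm → fiktolzmal) delete the last vowel and add -al.
So lutlekrazs → lutlekrzsal.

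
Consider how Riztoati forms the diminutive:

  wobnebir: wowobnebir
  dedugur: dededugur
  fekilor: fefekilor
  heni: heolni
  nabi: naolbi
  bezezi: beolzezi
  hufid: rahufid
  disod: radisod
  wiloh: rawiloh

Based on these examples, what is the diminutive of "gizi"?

wobnebir and heni both have last vowel 'i' yet inflect differently (wowobnebir, heolni), so the last vowel is not what conditions the rule; the final letter is.
"gizi" ends in -i. The stems ending in -i (heni → heolni, nabi → naolbi, bezezi → beolzezi) insert -ol- after the first vowel.
The other patterns: stems ending in -r repeat the first consonant+vowel as a prefix; stems ending in -d or -h add the prefix ra-.
So gizi → giolzi.

giolzi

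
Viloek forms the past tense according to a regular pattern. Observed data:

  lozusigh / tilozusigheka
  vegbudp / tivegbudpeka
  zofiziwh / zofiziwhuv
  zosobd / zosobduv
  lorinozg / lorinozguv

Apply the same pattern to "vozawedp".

tivozawedpeka

"vozawedp" has second-to-last letter 'd'. The one such stem in the data (vegbudp → tivegbudpeka) adds ti- … -eka around the stem, so the same rule applies.
The other pattern: stems whose second-to-last letter is 'b', 'w' or 'z' add -uv.
So vozawedp → tivozawedpeka.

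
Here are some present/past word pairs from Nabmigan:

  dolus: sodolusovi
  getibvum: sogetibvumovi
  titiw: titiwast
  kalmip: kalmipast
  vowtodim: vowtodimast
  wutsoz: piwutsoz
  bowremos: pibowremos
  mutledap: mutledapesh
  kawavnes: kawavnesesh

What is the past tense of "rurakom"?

pirurakom

getibvum and vowtodim both end in -m yet inflect differently (sogetibvumovi, vowtodimast), so the final letter is not what conditions the rule; the last vowel is.
"rurakom" has last vowel 'o'. The stems whose last vowel is 'o' (wutsoz → piwutsoz, bowremos → pibowremos) add the prefix pi-.
So rurakom → pirurakom.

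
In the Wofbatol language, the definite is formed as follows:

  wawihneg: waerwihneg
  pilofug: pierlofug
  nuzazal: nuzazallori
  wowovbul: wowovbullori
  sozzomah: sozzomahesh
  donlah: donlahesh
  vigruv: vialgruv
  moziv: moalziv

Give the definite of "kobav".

koalbav

pilofug and wowovbul both have last vowel 'u' yet inflect differently (pierlofug, wowovbullori), so the last vowel is not what conditions the rule; the final letter is.
"kobav" ends in -v. The stems ending in -v (vigruv → vialgruv, moziv → moalziv) insert -al- after the first vowel.
The other patterns: stems ending in -g insert -er- after the first vowel; stems ending in -l double the final consonant and add -ori; stems ending in -h add -esh.
So kobav → koalbav.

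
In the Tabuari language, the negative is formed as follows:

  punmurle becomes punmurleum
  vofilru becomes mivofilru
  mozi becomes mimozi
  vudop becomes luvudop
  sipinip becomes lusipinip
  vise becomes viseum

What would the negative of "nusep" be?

lunusep

sipinip and mozi both have last vowel 'i' yet inflect differently (lusipinip, mimozi), so the last vowel is not what conditions the rule; the final letter is.
"nusep" ends in -p. The stems ending in -p (vudop → luvudop, sipinip → lusipinip) add the prefix lu-.
So nusep → lunusep.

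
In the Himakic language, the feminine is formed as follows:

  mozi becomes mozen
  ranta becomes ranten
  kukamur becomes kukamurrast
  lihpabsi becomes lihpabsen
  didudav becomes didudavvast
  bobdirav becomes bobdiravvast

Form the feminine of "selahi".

selahen

ranta and didudav both have last vowel 'a' yet inflect differently (ranten, didudavvast), so the last vowel is not what conditions the rule; whether the stem ends in a vowel or a consonant is.
"selahi" ends in a vowel. The stems ending in a vowel (lihpabsi → lihpabsen, ranta → ranten, mozi → mozen) drop the final letter and add -en.
The other pattern: stems ending in a consonant double the final consonant and add -ast.
So selahi → selahen.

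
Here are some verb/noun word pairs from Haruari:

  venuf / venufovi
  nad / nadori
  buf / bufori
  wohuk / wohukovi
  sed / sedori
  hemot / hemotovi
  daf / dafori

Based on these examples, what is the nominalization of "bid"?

bidori

venuf and buf both end in -f yet inflect differently (venufovi, bufori), so the final letter is not what conditions the rule; the number of vowels is.
"bid" has 1 vowel. The stems with 1 vowel (buf → bufori, sed → sedori, daf → dafori) add -ori.
The other pattern: stems with 2 vowels add -ovi.
So bid → bidori.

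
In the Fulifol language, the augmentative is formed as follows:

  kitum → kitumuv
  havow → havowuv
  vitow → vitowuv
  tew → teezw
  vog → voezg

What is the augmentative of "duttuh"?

duttuhuv

tew and havow both end in -w yet inflect differently (teezw, havowuv), so the final letter is not what conditions the rule; the number of vowels is.
"duttuh" has 2 vowels. The stems with 2 vowels (kitum → kitumuv, havow → havowuv, vitow → vitowuv) add -uv.
The other pattern: stems with 1 vowel insert -ez- after the first vowel.
So duttuh → duttuhuv.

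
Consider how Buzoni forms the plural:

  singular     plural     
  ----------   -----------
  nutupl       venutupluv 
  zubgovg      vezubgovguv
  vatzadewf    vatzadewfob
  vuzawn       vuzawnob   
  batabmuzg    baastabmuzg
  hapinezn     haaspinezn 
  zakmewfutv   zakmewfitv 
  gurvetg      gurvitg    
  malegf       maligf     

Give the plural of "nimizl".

"nimizl" has second-to-last letter 'z'. The stems whose second-to-last letter is 'z' (batabmuzg → baastabmuzg, hapinezn → haaspinezn) insert -as- after the first vowel.
So nimizl → niasmizl.

niasmizl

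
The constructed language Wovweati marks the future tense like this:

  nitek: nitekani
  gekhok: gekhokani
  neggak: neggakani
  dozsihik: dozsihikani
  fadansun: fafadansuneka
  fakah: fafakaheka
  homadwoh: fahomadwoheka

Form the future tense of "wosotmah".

neggak and fakah both have last vowel 'a' yet inflect differently (neggakani, fafakaheka), so the last vowel is not what conditions the rule; the final letter is.
"wosotmah" ends in -h. The stems ending in -h (fakah → fafakaheka, homadwoh → fahomadwoheka) add fa- … -eka around the stem.
The other pattern: stems ending in -k add -ani.
So wosotmah → fawosotmaheka.

fawosotmaheka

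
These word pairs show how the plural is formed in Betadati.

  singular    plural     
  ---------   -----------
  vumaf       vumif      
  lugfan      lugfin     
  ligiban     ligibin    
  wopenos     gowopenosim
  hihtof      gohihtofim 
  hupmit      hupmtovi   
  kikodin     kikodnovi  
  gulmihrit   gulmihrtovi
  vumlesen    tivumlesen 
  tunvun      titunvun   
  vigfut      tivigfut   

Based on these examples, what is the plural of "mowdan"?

"mowdan" has last vowel 'a'. The stems whose last vowel is 'a' (vumaf → vumif, lugfan → lugfin, ligiban → ligibin) change the last vowel to 'i'.
The other patterns: stems whose last vowel is 'o' add go- … -im around the stem; stems whose last vowel is 'i' delete the last vowel and add -ovi; stems whose last vowel is 'e' or 'u' add the prefix ti-.
So mowdan → mowdin.

mowdin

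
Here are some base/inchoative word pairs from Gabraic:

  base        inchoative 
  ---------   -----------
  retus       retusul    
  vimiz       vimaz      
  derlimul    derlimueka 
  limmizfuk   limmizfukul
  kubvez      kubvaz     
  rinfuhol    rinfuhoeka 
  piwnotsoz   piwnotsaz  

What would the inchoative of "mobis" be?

mobisul

"mobis" ends in -s. The one such stem in the data (retus → retusul) adds -ul, so the same rule applies.
So mobis → mobisul.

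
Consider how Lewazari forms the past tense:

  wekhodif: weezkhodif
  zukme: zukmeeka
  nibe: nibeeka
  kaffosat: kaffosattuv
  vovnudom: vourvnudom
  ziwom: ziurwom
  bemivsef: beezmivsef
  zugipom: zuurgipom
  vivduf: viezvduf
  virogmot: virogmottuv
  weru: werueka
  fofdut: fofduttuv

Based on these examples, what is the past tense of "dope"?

dopeeka

vovnudom and virogmot both have last vowel 'o' yet inflect differently (vourvnudom, virogmottuv), so the last vowel is not what conditions the rule; the final letter is.
"dope" ends in -e. The stems ending in -e (zukme → zukmeeka, nibe → nibeeka) add -eka.
So dope → dopeeka.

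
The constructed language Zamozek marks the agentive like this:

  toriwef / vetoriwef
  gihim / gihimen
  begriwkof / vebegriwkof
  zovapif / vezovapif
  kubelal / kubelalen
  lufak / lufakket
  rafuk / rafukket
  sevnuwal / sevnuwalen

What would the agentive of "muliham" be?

"muliham" ends in -m. The one such stem in the data (gihim → gihimen) adds -en, so the same rule applies.
The other patterns: stems ending in -f add the prefix ve-; stems ending in -k double the final consonant and add -et.
So muliham → mulihamen.

mulihamen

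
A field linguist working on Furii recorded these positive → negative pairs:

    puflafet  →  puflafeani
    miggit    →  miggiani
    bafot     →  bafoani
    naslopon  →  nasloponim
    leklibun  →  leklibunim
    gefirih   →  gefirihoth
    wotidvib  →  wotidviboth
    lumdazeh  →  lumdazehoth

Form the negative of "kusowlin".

"kusowlin" ends in -n. The stems ending in -n (naslopon → nasloponim, leklibun → leklibunim) add -im.
The other patterns: stems ending in -t drop the final letter and add -ani; stems ending in -b or -h add -oth.
So kusowlin → kusowlinim.

kusowlinim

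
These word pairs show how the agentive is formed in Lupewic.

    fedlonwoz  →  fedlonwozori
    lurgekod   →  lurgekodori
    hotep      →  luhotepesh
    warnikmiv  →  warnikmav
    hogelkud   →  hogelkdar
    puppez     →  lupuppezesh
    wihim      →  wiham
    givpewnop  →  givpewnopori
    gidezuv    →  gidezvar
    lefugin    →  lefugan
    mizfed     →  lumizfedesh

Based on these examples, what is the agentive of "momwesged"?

lumomwesgedesh

lurgekod and hogelkud both end in -d yet inflect differently (lurgekodori, hogelkdar), so the final letter is not what conditions the rule; the last vowel is.
"momwesged" has last vowel 'e'. The stems whose last vowel is 'e' (mizfed → lumizfedesh, puppez → lupuppezesh, hotep → luhotepesh) add lu- … -esh around the stem.
So momwesged → lumomwesgedesh.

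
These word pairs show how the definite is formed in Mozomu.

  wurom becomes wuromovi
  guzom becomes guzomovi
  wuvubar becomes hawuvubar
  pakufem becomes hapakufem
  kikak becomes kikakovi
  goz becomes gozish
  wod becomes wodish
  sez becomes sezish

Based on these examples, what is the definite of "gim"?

gimish

"gim" has 1 vowel. The stems with 1 vowel (sez → sezish, goz → gozish, wod → wodish) add -ish.
So gim → gimish.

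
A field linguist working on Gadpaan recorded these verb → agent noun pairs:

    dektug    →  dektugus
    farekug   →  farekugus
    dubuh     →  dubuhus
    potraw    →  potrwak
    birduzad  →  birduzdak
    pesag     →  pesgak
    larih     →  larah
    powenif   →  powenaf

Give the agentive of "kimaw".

kimwak

"kimaw" has last vowel 'a'. The stems whose last vowel is 'a' (potraw → potrwak, birduzad → birduzdak, pesag → pesgak) delete the last vowel and add -ak.
So kimaw → kimwak.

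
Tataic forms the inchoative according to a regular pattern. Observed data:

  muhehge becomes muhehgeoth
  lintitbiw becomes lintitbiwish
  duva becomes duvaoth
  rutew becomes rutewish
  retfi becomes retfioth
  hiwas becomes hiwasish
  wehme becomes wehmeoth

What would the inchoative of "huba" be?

hubaoth

retfi and lintitbiw both have last vowel 'i' yet inflect differently (retfioth, lintitbiwish), so the last vowel is not what conditions the rule; whether the stem ends in a vowel or a consonant is.
"huba" ends in a vowel. The stems ending in a vowel (retfi → retfioth, muhehge → muhehgeoth, wehme → wehmeoth) add -oth.
So huba → hubaoth.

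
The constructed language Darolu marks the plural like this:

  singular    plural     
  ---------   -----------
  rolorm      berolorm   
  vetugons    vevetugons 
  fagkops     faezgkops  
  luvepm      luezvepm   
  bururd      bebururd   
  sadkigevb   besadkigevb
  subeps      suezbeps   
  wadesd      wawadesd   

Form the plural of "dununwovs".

bedununwovs

luvepm and rolorm both end in -m yet inflect differently (luezvepm, berolorm), so the final letter is not what conditions the rule; the second-to-last letter is.
"dununwovs" has second-to-last letter 'v'. The one such stem in the data (sadkigevb → besadkigevb) adds the prefix be-, so the same rule applies.
The other patterns: stems whose second-to-last letter is 'p' insert -ez- after the first vowel; stems whose second-to-last letter is 'n' or 's' repeat the first consonant+vowel as a prefix.
So dununwovs → bedununwovs.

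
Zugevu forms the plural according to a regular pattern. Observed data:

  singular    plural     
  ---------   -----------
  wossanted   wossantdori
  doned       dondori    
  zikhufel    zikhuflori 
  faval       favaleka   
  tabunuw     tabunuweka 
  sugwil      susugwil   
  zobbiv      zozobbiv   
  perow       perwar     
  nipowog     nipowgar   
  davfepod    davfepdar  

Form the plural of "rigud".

zikhufel and faval both end in -l yet inflect differently (zikhuflori, favaleka), so the final letter is not what conditions the rule; the last vowel is.
"rigud" has last vowel 'u'. The one such stem in the data (tabunuw → tabunuweka) adds -eka, so the same rule applies.
The other patterns: stems whose last vowel is 'e' delete the last vowel and add -ori; stems whose last vowel is 'i' repeat the first consonant+vowel as a prefix; stems whose last vowel is 'o' delete the last vowel and add -ar.
So rigud → rigudeka.

rigudeka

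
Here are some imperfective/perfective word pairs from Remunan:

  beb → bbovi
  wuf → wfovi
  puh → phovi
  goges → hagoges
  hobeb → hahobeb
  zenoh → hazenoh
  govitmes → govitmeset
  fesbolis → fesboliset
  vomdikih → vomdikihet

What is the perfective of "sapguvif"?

sapguvifet

beb and hobeb both end in -b yet inflect differently (bbovi, hahobeb), so the final letter is not what conditions the rule; the number of vowels is.
"sapguvif" has 3 vowels. The stems with 3 vowels (govitmes → govitmeset, fesbolis → fesboliset, vomdikih → vomdikihet) add -et.
The other patterns: stems with 1 vowel delete the last vowel and add -ovi; stems with 2 vowels add the prefix ha-.
So sapguvif → sapguvifet.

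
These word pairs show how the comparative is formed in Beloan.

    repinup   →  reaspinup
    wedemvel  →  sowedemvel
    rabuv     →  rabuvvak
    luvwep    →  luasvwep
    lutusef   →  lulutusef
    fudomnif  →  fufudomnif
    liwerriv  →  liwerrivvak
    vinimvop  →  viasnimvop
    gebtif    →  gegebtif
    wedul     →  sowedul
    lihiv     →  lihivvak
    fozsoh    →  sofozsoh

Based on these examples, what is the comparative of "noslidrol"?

sonoslidrol

"noslidrol" ends in -l. The stems ending in -l (wedul → sowedul, wedemvel → sowedemvel) add the prefix so-.
So noslidrol → sonoslidrol.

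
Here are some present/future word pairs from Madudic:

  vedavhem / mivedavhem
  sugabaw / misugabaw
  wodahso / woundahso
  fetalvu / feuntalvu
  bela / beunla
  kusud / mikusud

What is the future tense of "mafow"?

sugabaw and bela both have last vowel 'a' yet inflect differently (misugabaw, beunla), so the last vowel is not what conditions the rule; whether the stem ends in a vowel or a consonant is.
"mafow" ends in a consonant. The stems ending in a consonant (kusud → mikusud, sugabaw → misugabaw, vedavhem → mivedavhem) add the prefix mi-.
So mafow → mimafow.

mimafow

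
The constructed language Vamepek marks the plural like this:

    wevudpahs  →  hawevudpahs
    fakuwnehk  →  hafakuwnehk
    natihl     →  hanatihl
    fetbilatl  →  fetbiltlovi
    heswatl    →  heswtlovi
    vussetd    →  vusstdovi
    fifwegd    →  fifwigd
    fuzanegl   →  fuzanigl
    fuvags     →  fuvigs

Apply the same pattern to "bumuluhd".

"bumuluhd" has second-to-last letter 'h'. The stems whose second-to-last letter is 'h' (wevudpahs → hawevudpahs, fakuwnehk → hafakuwnehk, natihl → hanatihl) add the prefix ha-.
So bumuluhd → habumuluhd.

habumuluhd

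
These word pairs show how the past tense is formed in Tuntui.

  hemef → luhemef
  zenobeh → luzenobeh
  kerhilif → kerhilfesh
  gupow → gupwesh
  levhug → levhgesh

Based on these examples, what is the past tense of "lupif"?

hemef and kerhilif both end in -f yet inflect differently (luhemef, kerhilfesh), so the final letter is not what conditions the rule; the last vowel is.
"lupif" has last vowel 'i'. The one such stem in the data (kerhilif → kerhilfesh) deletes the last vowel and adds -esh (as do gupow, levhug), so the same rule applies.
So lupif → lupfesh.

lupfesh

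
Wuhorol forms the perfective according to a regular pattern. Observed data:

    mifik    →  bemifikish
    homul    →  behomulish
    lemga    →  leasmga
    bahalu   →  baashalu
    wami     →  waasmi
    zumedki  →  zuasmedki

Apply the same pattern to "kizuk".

bekizukish

homul and bahalu both have last vowel 'u' yet inflect differently (behomulish, baashalu), so the last vowel is not what conditions the rule; whether the stem ends in a vowel or a consonant is.
"kizuk" ends in a consonant. The stems ending in a consonant (mifik → bemifikish, homul → behomulish) add be- … -ish around the stem.
The other pattern: stems ending in a vowel insert -as- after the first vowel.
So kizuk → bekizukish.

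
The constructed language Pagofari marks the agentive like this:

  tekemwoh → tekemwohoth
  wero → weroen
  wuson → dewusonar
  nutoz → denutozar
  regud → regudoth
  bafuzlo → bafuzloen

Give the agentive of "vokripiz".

devokripizar

bafuzlo and tekemwoh both have last vowel 'o' yet inflect differently (bafuzloen, tekemwohoth), so the last vowel is not what conditions the rule; the final letter is.
"vokripiz" ends in -z. The one such stem in the data (nutoz → denutozar) adds de- … -ar around the stem, so the same rule applies.
So vokripiz → devokripizar.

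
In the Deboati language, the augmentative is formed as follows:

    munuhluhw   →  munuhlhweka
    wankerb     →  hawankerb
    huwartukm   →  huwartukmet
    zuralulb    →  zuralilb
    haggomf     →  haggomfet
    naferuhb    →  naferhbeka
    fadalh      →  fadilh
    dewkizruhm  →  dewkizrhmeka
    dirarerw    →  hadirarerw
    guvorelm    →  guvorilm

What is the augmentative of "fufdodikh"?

wankerb and naferuhb both end in -b yet inflect differently (hawankerb, naferhbeka), so the final letter is not what conditions the rule; the second-to-last letter is.
"fufdodikh" has second-to-last letter 'k'. The one such stem in the data (huwartukm → huwartukmet) adds -et, so the same rule applies.
The other patterns: stems whose second-to-last letter is 'r' add the prefix ha-; stems whose second-to-last letter is 'h' delete the last vowel and add -eka; stems whose second-to-last letter is 'l' change the last vowel to 'i'.
So fufdodikh → fufdodikhet.

fufdodikhet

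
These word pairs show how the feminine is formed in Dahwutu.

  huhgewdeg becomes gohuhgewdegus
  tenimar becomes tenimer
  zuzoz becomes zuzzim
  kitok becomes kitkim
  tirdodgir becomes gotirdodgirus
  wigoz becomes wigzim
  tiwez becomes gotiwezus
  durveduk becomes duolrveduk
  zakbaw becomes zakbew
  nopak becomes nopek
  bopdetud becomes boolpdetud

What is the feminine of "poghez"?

"poghez" has last vowel 'e'. The stems whose last vowel is 'e' (tiwez → gotiwezus, huhgewdeg → gohuhgewdegus) add go- … -us around the stem.
The other patterns: stems whose last vowel is 'a' change the last vowel to 'e'; stems whose last vowel is 'o' delete the last vowel and add -im; stems whose last vowel is 'u' insert -ol- after the first vowel.
So poghez → gopoghezus.

gopoghezus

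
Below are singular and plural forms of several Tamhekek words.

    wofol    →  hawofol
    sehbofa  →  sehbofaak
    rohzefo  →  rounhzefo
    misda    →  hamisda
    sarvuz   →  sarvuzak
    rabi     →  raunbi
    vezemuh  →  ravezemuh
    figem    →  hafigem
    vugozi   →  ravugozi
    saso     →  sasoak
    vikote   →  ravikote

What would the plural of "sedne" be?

"sedne" begins with s-. The stems beginning with s- (sehbofa → sehbofaak, saso → sasoak, sarvuz → sarvuzak) add -ak.
The other patterns: stems beginning with r- insert -un- after the first vowel; stems beginning with v- add the prefix ra-; stems beginning with f-, m- or w- add the prefix ha-.
So sedne → sedneak.

sedneak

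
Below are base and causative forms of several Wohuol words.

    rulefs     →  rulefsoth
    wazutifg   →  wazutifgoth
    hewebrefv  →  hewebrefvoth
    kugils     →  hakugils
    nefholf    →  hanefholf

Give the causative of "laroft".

rulefs and kugils both end in -s yet inflect differently (rulefsoth, hakugils), so the final letter is not what conditions the rule; the second-to-last letter is.
"laroft" has second-to-last letter 'f'. The stems whose second-to-last letter is 'f' (rulefs → rulefsoth, wazutifg → wazutifgoth, hewebrefv → hewebrefvoth) add -oth.
The other pattern: stems whose second-to-last letter is 'l' add the prefix ha-.
So laroft → laroftoth.

laroftoth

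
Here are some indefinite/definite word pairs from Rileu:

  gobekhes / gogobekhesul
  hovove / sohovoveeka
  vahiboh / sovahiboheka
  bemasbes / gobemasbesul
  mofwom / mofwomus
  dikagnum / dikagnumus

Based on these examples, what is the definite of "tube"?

sotubeeka

"tube" ends in -e. The one such stem in the data (hovove → sohovoveeka) adds so- … -eka around the stem, so the same rule applies.
The other patterns: stems ending in -m add -us; stems ending in -s add go- … -ul around the stem.
So tube → sotubeeka.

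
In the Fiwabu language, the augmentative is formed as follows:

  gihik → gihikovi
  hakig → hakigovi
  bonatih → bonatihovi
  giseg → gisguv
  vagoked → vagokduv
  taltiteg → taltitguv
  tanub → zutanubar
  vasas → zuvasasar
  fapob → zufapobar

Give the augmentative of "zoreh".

zorhuv

hakig and giseg both end in -g yet inflect differently (hakigovi, gisguv), so the final letter is not what conditions the rule; the last vowel is.
"zoreh" has last vowel 'e'. The stems whose last vowel is 'e' (giseg → gisguv, vagoked → vagokduv, taltiteg → taltitguv) delete the last vowel and add -uv.
The other patterns: stems whose last vowel is 'i' add -ovi; stems whose last vowel is 'a', 'o' or 'u' add zu- … -ar around the stem.
So zoreh → zorhuv.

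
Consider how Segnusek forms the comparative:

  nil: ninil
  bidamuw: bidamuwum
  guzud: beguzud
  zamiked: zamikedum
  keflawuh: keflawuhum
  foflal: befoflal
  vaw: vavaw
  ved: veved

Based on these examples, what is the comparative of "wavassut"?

nil and foflal both end in -l yet inflect differently (ninil, befoflal), so the final letter is not what conditions the rule; the number of vowels is.
"wavassut" has 3 vowels. The stems with 3 vowels (zamiked → zamikedum, bidamuw → bidamuwum, keflawuh → keflawuhum) add -um.
So wavassut → wavassutum.

wavassutum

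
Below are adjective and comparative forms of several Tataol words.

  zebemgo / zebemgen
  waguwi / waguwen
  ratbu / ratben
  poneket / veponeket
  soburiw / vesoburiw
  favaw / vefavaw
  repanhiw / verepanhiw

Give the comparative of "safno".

"safno" ends in a vowel. The stems ending in a vowel (zebemgo → zebemgen, waguwi → waguwen, ratbu → ratben) drop the final letter and add -en.
The other pattern: stems ending in a consonant add the prefix ve-.
So safno → safnen.

safnen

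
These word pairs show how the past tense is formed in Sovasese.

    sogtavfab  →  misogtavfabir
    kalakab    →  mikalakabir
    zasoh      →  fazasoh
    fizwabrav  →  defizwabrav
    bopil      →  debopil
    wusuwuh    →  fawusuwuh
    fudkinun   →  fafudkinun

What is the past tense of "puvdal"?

sogtavfab and fizwabrav both have last vowel 'a' yet inflect differently (misogtavfabir, defizwabrav), so the last vowel is not what conditions the rule; the final letter is.
"puvdal" ends in -l. The one such stem in the data (bopil → debopil) adds the prefix de-, so the same rule applies.
The other patterns: stems ending in -b add mi- … -ir around the stem; stems ending in -h or -n add the prefix fa-.
So puvdal → depuvdal.

depuvdal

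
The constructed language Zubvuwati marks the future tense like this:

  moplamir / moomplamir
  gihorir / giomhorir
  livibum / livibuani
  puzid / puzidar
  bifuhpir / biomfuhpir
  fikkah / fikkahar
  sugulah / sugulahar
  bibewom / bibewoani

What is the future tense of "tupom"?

tupoani

"tupom" ends in -m. The stems ending in -m (bibewom → bibewoani, livibum → livibuani) drop the final letter and add -ani.
So tupom → tupoani.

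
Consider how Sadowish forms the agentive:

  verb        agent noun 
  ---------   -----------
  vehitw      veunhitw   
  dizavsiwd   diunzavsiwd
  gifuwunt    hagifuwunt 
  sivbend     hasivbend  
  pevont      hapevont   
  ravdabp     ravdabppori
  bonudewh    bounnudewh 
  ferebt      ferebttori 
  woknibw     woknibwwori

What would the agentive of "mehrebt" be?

mehrebttori

pevont and ferebt both end in -t yet inflect differently (hapevont, ferebttori), so the final letter is not what conditions the rule; the second-to-last letter is.
"mehrebt" has second-to-last letter 'b'. The stems whose second-to-last letter is 'b' (ferebt → ferebttori, woknibw → woknibwwori, ravdabp → ravdabppori) double the final consonant and add -ori.
The other patterns: stems whose second-to-last letter is 'n' add the prefix ha-; stems whose second-to-last letter is 't' or 'w' insert -un- after the first vowel.
So mehrebt → mehrebttori.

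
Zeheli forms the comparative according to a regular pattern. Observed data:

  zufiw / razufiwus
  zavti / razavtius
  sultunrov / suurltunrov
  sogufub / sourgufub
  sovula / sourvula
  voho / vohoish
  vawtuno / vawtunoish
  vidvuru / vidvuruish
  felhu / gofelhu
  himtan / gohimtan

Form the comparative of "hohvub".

gohohvub

vidvuru and felhu both end in -u yet inflect differently (vidvuruish, gofelhu), so the final letter is not what conditions the rule; the first letter is.
"hohvub" begins with h-. The one such stem in the data (himtan → gohimtan) adds the prefix go-, so the same rule applies.
The other patterns: stems beginning with z- add ra- … -us around the stem; stems beginning with s- insert -ur- after the first vowel; stems beginning with v- add -ish.
So hohvub → gohohvub.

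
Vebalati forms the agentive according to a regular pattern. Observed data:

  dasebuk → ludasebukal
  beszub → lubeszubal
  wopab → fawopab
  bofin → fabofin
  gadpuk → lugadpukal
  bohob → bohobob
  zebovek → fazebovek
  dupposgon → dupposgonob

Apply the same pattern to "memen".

famemen

beszub and bohob both end in -b yet inflect differently (lubeszubal, bohobob), so the final letter is not what conditions the rule; the last vowel is.
"memen" has last vowel 'e'. The one such stem in the data (zebovek → fazebovek) adds the prefix fa-, so the same rule applies.
The other patterns: stems whose last vowel is 'u' add lu- … -al around the stem; stems whose last vowel is 'o' add -ob.
So memen → famemen.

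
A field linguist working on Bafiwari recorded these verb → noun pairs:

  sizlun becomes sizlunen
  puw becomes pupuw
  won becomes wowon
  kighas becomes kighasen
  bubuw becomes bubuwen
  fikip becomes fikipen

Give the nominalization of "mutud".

mutuden

puw and bubuw both end in -w yet inflect differently (pupuw, bubuwen), so the final letter is not what conditions the rule; the number of vowels is.
"mutud" has 2 vowels. The stems with 2 vowels (bubuw → bubuwen, sizlun → sizlunen, fikip → fikipen) add -en.
So mutud → mutuden.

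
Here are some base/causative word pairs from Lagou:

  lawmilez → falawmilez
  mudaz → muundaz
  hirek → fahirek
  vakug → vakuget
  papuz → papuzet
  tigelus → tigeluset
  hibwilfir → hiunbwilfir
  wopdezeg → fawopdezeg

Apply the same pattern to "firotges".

fafirotges

"firotges" has last vowel 'e'. The stems whose last vowel is 'e' (lawmilez → falawmilez, hirek → fahirek, wopdezeg → fawopdezeg) add the prefix fa-.
The other patterns: stems whose last vowel is 'u' add -et; stems whose last vowel is 'a' or 'i' insert -un- after the first vowel.
So firotges → fafirotges.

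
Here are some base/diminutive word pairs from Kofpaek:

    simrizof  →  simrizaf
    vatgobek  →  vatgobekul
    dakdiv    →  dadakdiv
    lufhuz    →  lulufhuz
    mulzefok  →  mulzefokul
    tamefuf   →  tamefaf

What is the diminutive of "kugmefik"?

kugmefikul

tamefuf and lufhuz both have last vowel 'u' yet inflect differently (tamefaf, lulufhuz), so the last vowel is not what conditions the rule; the final letter is.
"kugmefik" ends in -k. The stems ending in -k (mulzefok → mulzefokul, vatgobek → vatgobekul) add -ul.
So kugmefik → kugmefikul.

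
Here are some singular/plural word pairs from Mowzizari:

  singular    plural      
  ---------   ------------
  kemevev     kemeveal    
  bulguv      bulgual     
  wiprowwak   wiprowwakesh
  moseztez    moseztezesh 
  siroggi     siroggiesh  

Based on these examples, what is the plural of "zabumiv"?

zabumial

"zabumiv" ends in -v. The stems ending in -v (bulguv → bulgual, kemevev → kemeveal) drop the final letter and add -al.
So zabumiv → zabumial.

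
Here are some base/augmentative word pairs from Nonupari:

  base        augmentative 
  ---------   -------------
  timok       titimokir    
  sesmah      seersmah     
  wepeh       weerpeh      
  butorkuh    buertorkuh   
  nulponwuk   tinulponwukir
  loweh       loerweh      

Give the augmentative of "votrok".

tivotrokir

butorkuh and nulponwuk both have last vowel 'u' yet inflect differently (buertorkuh, tinulponwukir), so the last vowel is not what conditions the rule; the final letter is.
"votrok" ends in -k. The stems ending in -k (nulponwuk → tinulponwukir, timok → titimokir) add ti- … -ir around the stem.
The other pattern: stems ending in -h insert -er- after the first vowel.
So votrok → tivotrokir.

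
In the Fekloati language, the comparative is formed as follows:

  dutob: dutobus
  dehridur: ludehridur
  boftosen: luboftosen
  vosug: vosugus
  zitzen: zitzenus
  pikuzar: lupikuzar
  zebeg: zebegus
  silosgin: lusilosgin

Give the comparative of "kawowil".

lukawowil

silosgin and zitzen both end in -n yet inflect differently (lusilosgin, zitzenus), so the final letter is not what conditions the rule; the number of vowels is.
"kawowil" has 3 vowels. The stems with 3 vowels (dehridur → ludehridur, pikuzar → lupikuzar, silosgin → lusilosgin) add the prefix lu-.
The other pattern: stems with 2 vowels add -us.
So kawowil → lukawowil.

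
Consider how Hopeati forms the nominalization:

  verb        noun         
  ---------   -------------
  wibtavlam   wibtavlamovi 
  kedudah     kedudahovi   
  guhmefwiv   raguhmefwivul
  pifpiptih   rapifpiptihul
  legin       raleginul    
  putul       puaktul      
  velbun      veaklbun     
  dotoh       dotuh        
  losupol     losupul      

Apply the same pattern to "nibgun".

kedudah and pifpiptih both end in -h yet inflect differently (kedudahovi, rapifpiptihul), so the final letter is not what conditions the rule; the last vowel is.
"nibgun" has last vowel 'u'. The stems whose last vowel is 'u' (putul → puaktul, velbun → veaklbun) insert -ak- after the first vowel.
The other patterns: stems whose last vowel is 'a' add -ovi; stems whose last vowel is 'i' add ra- … -ul around the stem; stems whose last vowel is 'o' change the last vowel to 'u'.
So nibgun → niakbgun.

niakbgun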